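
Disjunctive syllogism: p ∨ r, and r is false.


Disjunctive syllogism: from (P ∨ Q) and ¬P, infer Q.
One disjunct, 'r', is ruled out; the other must hold.

p


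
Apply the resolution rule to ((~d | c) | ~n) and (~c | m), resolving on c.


The clauses contain complementary literals c and ~c.
Resolution eliminates this pair and disjoins the remaining literals (merging duplicates).

((~n | ~d) | m)


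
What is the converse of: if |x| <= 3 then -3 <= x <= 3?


The converse of (P → Q) is (Q → P). It is not in general equivalent to the original.
Here P = '|x| <= 3' and Q = '-3 <= x <= 3'.

If -3 <= x <= 3, then |x| <= 3.


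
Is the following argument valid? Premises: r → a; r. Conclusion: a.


This matches the form of modus ponens: the conclusion follows in every model of the premises.

Valid.


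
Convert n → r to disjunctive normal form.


Step 1: Rewrite n → r as ¬n ∨ r.

(¬n) ∨ r


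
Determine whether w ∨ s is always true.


Build the truth table over {s, w}:
s | w | φ
---------
F | F | F
T | F | T
F | T | T
T | T | T
Counterexample at row 1: with s=F, w=F, the formula is F.

No, it is not a tautology.


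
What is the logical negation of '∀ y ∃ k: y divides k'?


Negation flips each quantifier (∀↔∃) and negates the inner predicate.
¬(∀ y ∃ k: φ) = ∃ y ∀ k: ¬φ.

∃ y ∀ k: ¬(y divides k)


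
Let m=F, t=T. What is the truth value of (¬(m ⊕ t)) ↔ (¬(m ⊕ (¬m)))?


Substitute m=F, t=T:
m ⊕ t = F ⊕ T = T
¬(m ⊕ t) = F
¬m = T
m ⊕ (¬m) = F ⊕ T = T
¬(m ⊕ (¬m)) = F
(¬(m ⊕ t)) ↔ (¬(m ⊕ (¬m))) = F ↔ F = T

T


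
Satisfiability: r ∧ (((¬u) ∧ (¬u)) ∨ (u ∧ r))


Search for a satisfying assignment over {r, u}.
Try r=T, u=F: the formula evaluates to T.
A satisfying assignment exists.

Satisfiable.


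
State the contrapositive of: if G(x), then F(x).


The contrapositive of (P → Q) is (¬Q → ¬P); it is logically equivalent to the original.
Here P = 'G(x)' and Q = 'F(x)'.

If not (F(x)), then not (G(x)).


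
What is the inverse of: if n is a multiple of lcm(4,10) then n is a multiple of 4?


The inverse of (P → Q) is (¬P → ¬Q). It is equivalent to the converse, not to the original.
Here P = 'n is a multiple of lcm(4,10)' and Q = 'n is a multiple of 4'.

If not (n is a multiple of lcm(4,10)), then not (n is a multiple of 4).


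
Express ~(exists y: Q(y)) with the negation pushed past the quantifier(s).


¬(forall x: φ) = exists x: ¬φ, and ¬(exists x: φ) = forall x: ¬φ.
Apply to the existential statement.

forall y: ~(Q(y))


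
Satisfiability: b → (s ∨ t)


Search for a satisfying assignment over {b, s, t}.
Try b=F, s=F, t=F: the formula evaluates to T.
A satisfying assignment exists.

Satisfiable.


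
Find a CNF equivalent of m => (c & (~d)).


Step 1: Rewrite m → (c ∧ (¬d)) as ¬m ∨ (c ∧ (¬d)).
Step 2: Distribute ∨ over ∧.

((~m) | c) & ((~m) | (~d))


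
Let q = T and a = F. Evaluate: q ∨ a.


Disjunction is false only when both operands are false.
Substitute: q=T, a=F.
T ∨ F evaluates to T.

T


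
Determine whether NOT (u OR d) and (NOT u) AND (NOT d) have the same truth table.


Compare truth tables:
d | u | φ | ψ
-------------
F | F | T | T
T | F | F | F
F | T | F | F
T | T | F | F
The columns φ and ψ agree on every row.

Yes, they are logically equivalent.


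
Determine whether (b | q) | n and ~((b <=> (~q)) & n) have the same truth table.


Compare truth tables:
b | n | q | φ | ψ
-----------------
False | False | False | False | True
True | False | False | True | True
False | True | False | True | True
True | True | False | True | False
False | False | True | True | True
True | False | True | True | True
False | True | True | True | False
True | True | True | True | True
They differ at row 1 (b=False, n=False, q=False): φ=False but ψ=True.

No, they are not logically equivalent.


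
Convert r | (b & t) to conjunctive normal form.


Step 1: Distribute ∨ over ∧: r ∨ (b ∧ t) = (r ∨ b) ∧ (r ∨ t).

(r | b) & (r | t)


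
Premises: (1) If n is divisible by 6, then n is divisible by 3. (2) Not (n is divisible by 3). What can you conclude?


Modus tollens: from (P → Q) and ¬Q, infer ¬P.
Q = 'n is divisible by 3' is denied; since P → Q, P must also fail.

Not (n is divisible by 6).


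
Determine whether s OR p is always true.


Build the truth table over {p, s}:
p | s | φ
---------
F | F | F
T | F | T
F | T | T
T | T | T
Counterexample at row 1: with p=F, s=F, the formula is F.

No, it is not a tautology.


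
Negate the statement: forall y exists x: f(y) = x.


Negation flips each quantifier (∀↔∃) and negates the inner predicate.
¬(forall y exists x: φ) = exists y forall x: ¬φ.

exists y forall x: ~(f(y) = x)


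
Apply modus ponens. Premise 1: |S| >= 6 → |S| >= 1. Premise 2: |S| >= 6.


Modus ponens: from (P → Q) and P, infer Q.
P = '|S| >= 6' is asserted, and P → Q holds, so Q follows.

|S| >= 1.


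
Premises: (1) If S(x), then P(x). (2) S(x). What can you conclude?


Modus ponens: from (P → Q) and P, infer Q.
P = 'S(x)' is asserted, and P → Q holds, so Q follows.

P(x).


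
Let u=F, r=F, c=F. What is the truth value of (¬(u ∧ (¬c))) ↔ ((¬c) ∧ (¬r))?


Substitute u=F, r=F, c=F:
¬c = T
u ∧ (¬c) = F ∧ T = F
¬(u ∧ (¬c)) = T
¬c = T
¬r = T
(¬c) ∧ (¬r) = T ∧ T = T
(¬(u ∧ (¬c))) ↔ ((¬c) ∧ (¬r)) = T ↔ T = T

T


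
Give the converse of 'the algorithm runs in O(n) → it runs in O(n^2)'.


The converse of (P → Q) is (Q → P). It is not in general equivalent to the original.
Here P = 'the algorithm runs in O(n)' and Q = 'it runs in O(n^2)'.

If it runs in O(n^2), then the algorithm runs in O(n).


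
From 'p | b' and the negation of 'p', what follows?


Disjunctive syllogism: from (P ∨ Q) and ¬P, infer Q.
One disjunct, 'p', is ruled out; the other must hold.

b


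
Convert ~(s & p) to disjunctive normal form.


Step 1: Apply De Morgan: ¬(s ∧ p) = ¬s ∨ ¬p.

(~s) | (~p)


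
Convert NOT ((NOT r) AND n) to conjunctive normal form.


Step 1: Apply De Morgan: ¬((¬r) ∧ n) = ¬(¬r) ∨ ¬n.
Step 2: Eliminate any double negations (¬¬X = X).

r OR (NOT n)


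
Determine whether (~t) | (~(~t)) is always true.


Build the truth table over {t}:
t | φ
-----
False | True
True | True
Every row evaluates to true.

Yes, it is a tautology.


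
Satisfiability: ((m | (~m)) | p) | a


Search for a satisfying assignment over {a, m, p}.
Try a=False, m=False, p=False: the formula evaluates to True.
A satisfying assignment exists.

Satisfiable.


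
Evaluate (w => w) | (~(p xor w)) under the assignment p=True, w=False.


Substitute p=True, w=False:
w => w = False => False = True
p xor w = True xor False = True
~(p xor w) = False
(w => w) | (~(p xor w)) = True | False = True

True


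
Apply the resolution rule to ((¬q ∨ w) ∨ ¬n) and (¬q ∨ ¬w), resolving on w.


The clauses contain complementary literals w and ¬w.
Resolution eliminates this pair and disjoins the remaining literals (merging duplicates).

(¬q ∨ ¬n)


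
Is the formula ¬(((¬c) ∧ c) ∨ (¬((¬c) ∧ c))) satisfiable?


Check all 2 assignments over {c}:
c | φ
-----
F | F
T | F
No assignment makes the formula true.

Unsatisfiable.


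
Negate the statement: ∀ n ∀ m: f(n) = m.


Negation flips each quantifier (∀↔∃) and negates the inner predicate.
¬(∀ n ∀ m: φ) = ∃ n ∃ m: ¬φ.

∃ n ∃ m: ¬(f(n) = m)


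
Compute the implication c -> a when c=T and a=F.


Implication is false only when antecedent is true and consequent is false.
Substitute: c=T, a=F.
T -> F evaluates to F.

F


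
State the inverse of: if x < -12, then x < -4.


The inverse of (P → Q) is (¬P → ¬Q). It is equivalent to the converse, not to the original.
Here P = 'x < -12' and Q = 'x < -4'.

If not (x < -12), then not (x < -4).


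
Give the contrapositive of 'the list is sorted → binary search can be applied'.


The contrapositive of (P → Q) is (¬Q → ¬P); it is logically equivalent to the original.
Here P = 'the list is sorted' and Q = 'binary search can be applied'.

If not (binary search can be applied), then not (the list is sorted).


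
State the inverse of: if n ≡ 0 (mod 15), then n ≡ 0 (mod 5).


The inverse of (P → Q) is (¬P → ¬Q). It is equivalent to the converse, not to the original.
Here P = 'n ≡ 0 (mod 15)' and Q = 'n ≡ 0 (mod 5)'.

If not (n ≡ 0 (mod 15)), then not (n ≡ 0 (mod 5)).


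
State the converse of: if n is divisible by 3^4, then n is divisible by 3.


The converse of (P → Q) is (Q → P). It is not in general equivalent to the original.
Here P = 'n is divisible by 3^4' and Q = 'n is divisible by 3'.

If n is divisible by 3, then n is divisible by 3^4.


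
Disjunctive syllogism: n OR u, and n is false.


Disjunctive syllogism: from (P ∨ Q) and ¬P, infer Q.
One disjunct, 'n', is ruled out; the other must hold.

u


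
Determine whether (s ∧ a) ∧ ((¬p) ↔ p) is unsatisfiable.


Truth table over {a, p, s}:
a | p | s | φ
-------------
F | F | F | F
T | F | F | F
F | T | F | F
T | T | F | F
F | F | T | F
T | F | T | F
F | T | T | F
T | T | T | F
Every row is false.

Yes, it is a contradiction.


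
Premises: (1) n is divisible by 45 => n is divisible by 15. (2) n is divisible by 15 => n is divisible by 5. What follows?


Hypothetical syllogism: from (P → Q) and (Q → R), infer (P → R).
Chain the two implications through the shared middle term 'n is divisible by 15'.

n is divisible by 45 => n is divisible by 5


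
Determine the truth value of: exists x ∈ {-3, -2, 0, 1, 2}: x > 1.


Evaluate the predicate on each element: -3:False, -2:False, 0:False, 1:False, 2:True.
Witness x = 2 satisfies the predicate.

True


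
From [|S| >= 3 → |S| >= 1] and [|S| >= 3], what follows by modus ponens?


Modus ponens: from (P → Q) and P, infer Q.
P = '|S| >= 3' is asserted, and P → Q holds, so Q follows.

|S| >= 1.


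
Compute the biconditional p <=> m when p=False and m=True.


Biconditional is true when both operands have the same truth value.
Substitute: p=False, m=True.
False <=> True evaluates to False.

False


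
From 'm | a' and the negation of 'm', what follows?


Disjunctive syllogism: from (P ∨ Q) and ¬P, infer Q.
One disjunct, 'm', is ruled out; the other must hold.

a


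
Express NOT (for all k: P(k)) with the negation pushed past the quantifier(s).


¬(for all x: φ) = there exists x: ¬φ, and ¬(there exists x: φ) = for all x: ¬φ.
Apply to the universal statement.

there exists k: NOT(P(k))


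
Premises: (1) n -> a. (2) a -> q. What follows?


Hypothetical syllogism: from (P → Q) and (Q → R), infer (P → R).
Chain the two implications through the shared middle term 'a'.

n -> q


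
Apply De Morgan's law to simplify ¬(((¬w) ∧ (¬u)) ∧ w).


De Morgan: the negation of a conjunction is the disjunction of the negations.
Distribute ¬ across ∧, flipping it to ∨, and negate each literal.

(w ∨ u) ∨ (¬w)


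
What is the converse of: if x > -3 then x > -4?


The converse of (P → Q) is (Q → P). It is not in general equivalent to the original.
Here P = 'x > -3' and Q = 'x > -4'.

If x > -4, then x > -3.


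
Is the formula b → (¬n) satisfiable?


Search for a satisfying assignment over {b, n}.
Try b=F, n=F: the formula evaluates to T.
A satisfying assignment exists.

Satisfiable.


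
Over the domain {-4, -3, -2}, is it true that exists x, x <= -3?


Evaluate the predicate on each element: -4:True, -3:True, -2:False.
Witness x = -4 satisfies the predicate.

True


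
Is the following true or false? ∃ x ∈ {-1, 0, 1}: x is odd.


Evaluate the predicate on each element: -1:T, 0:F, 1:T.
Witness x = -1 satisfies the predicate.

T


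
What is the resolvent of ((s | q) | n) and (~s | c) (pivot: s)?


The clauses contain complementary literals s and ~s.
Resolution eliminates this pair and disjoins the remaining literals (merging duplicates).

((n | q) | c)


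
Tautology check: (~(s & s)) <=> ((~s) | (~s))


Build the truth table over {s}:
s | φ
-----
False | True
True | True
Every row evaluates to true.

Yes, it is a tautology.


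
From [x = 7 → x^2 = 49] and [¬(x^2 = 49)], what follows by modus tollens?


Modus tollens: from (P → Q) and ¬Q, infer ¬P.
Q = 'x^2 = 49' is denied; since P → Q, P must also fail.

Not (x = 7).


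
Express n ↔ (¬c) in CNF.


Step 1: Rewrite n ↔ (¬c) as (n → (¬c)) ∧ ((¬c) → n).
Step 2: Rewrite each implication as a disjunction.
Step 3: Eliminate any double negations (¬¬X = X).

((¬n) ∨ (¬c)) ∧ (c ∨ n)


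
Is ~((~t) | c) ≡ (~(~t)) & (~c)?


Compare truth tables:
c | t | φ | ψ
-------------
False | False | False | False
True | False | False | False
False | True | True | True
True | True | False | False
The columns φ and ψ agree on every row.

Yes, they are logically equivalent.


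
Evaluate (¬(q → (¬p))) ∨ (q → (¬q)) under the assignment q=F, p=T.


Substitute q=F, p=T:
¬p = F
q → (¬p) = F → F = T
¬(q → (¬p)) = F
¬q = T
q → (¬q) = F → T = T
(¬(q → (¬p))) ∨ (q → (¬q)) = F ∨ T = T

T


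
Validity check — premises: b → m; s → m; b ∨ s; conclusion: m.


This matches the form of proof by cases: the conclusion follows in every model of the premises.

Valid.


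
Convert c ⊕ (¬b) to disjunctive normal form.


Step 1: c ⊕ (¬b) is true exactly when they disagree: (c ∧ ¬(¬b)) ∨ (¬c ∧ (¬b)).
Step 2: Eliminate any double negations (¬¬X = X).

(c ∧ b) ∨ ((¬c) ∧ (¬b))


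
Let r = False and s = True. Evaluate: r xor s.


Exclusive or is true when exactly one operand is true.
Substitute: r=False, s=True.
False xor True evaluates to True.

True


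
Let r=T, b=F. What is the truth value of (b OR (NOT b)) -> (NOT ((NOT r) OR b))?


Substitute r=T, b=F:
NOT b = T
b OR (NOT b) = F OR T = T
NOT r = F
(NOT r) OR b = F OR F = F
NOT ((NOT r) OR b) = T
(b OR (NOT b)) -> (NOT ((NOT r) OR b)) = T -> T = T

T


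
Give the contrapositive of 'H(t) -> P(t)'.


The contrapositive of (P → Q) is (¬Q → ¬P); it is logically equivalent to the original.
Here P = 'H(t)' and Q = 'P(t)'.

If not (P(t)), then not (H(t)).


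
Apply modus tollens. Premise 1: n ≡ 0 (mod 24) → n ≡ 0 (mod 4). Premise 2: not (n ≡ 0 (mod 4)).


Modus tollens: from (P → Q) and ¬Q, infer ¬P.
Q = 'n ≡ 0 (mod 4)' is denied; since P → Q, P must also fail.

Not (n ≡ 0 (mod 24)).


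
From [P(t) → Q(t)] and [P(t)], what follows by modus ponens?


Modus ponens: from (P → Q) and P, infer Q.
P = 'P(t)' is asserted, and P → Q holds, so Q follows.

Q(t).


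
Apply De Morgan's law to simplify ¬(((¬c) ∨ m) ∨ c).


De Morgan: the negation of a disjunction is the conjunction of the negations.
Distribute ¬ across ∨, flipping it to ∧, and negate each literal.

(c ∧ (¬m)) ∧ (¬c)


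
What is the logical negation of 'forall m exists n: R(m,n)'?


Negation flips each quantifier (∀↔∃) and negates the inner predicate.
¬(forall m exists n: φ) = exists m forall n: ¬φ.

exists m forall n: ~(R(m,n))


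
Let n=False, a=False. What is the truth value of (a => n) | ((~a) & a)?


Substitute n=False, a=False:
a => n = False => False = True
~a = True
(~a) & a = True & False = False
(a => n) | ((~a) & a) = True | False = True

True


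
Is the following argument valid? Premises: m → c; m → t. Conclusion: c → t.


This is (no valid rule). There exist truth assignments where the premises are all true but the conclusion is false.

Invalid.


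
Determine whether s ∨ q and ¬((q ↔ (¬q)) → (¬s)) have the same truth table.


Compare truth tables:
q | s | φ | ψ
-------------
F | F | F | F
T | F | T | F
F | T | T | F
T | T | T | F
They differ at row 2 (q=T, s=F): φ=T but ψ=F.

No, they are not logically equivalent.


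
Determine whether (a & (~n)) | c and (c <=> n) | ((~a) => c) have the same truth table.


Compare truth tables:
a | c | n | φ | ψ
-----------------
False | False | False | False | True
True | False | False | True | True
False | True | False | True | True
True | True | False | True | True
False | False | True | False | False
True | False | True | False | True
False | True | True | True | True
True | True | True | True | True
They differ at row 1 (a=False, c=False, n=False): φ=False but ψ=True.

No, they are not logically equivalent.


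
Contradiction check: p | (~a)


Truth table over {a, p}:
a | p | φ
---------
False | False | True
True | False | False
False | True | True
True | True | True
Satisfying assignment at row 1: a=False, p=False gives True.

No, it is not a contradiction.


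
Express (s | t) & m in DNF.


Step 1: Distribute ∧ over ∨: (s ∨ t) ∧ m = (s ∧ m) ∨ (t ∧ m).

(s & m) | (t & m)


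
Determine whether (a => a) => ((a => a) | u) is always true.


Build the truth table over {a, u}:
a | u | φ
---------
False | False | True
True | False | True
False | True | True
True | True | True
Every row evaluates to true.

Yes, it is a tautology.


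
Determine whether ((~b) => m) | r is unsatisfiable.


Truth table over {b, m, r}:
b | m | r | φ
-------------
False | False | False | False
True | False | False | True
False | True | False | True
True | True | False | True
False | False | True | True
True | False | True | True
False | True | True | True
True | True | True | True
Satisfying assignment at row 2: b=True, m=False, r=False gives True.

No, it is not a contradiction.


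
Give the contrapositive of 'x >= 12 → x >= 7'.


The contrapositive of (P → Q) is (¬Q → ¬P); it is logically equivalent to the original.
Here P = 'x >= 12' and Q = 'x >= 7'.

If not (x >= 7), then not (x >= 12).


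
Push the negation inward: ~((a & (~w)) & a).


De Morgan: the negation of a conjunction is the disjunction of the negations.
Distribute ~ across &, flipping it to |, and negate each literal.

((~a) | w) | (~a)


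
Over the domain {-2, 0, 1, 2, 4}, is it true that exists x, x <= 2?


Evaluate the predicate on each element: -2:True, 0:True, 1:True, 2:True, 4:False.
Witness x = -2 satisfies the predicate.

True


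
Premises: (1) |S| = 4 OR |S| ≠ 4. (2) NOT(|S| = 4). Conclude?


Disjunctive syllogism: from (P ∨ Q) and ¬P, infer Q.
One disjunct, '|S| = 4', is ruled out; the other must hold.

|S| ≠ 4


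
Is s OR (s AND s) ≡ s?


Compare truth tables:
s | φ | ψ
---------
F | F | F
T | T | T
The columns φ and ψ agree on every row.

Yes, they are logically equivalent.


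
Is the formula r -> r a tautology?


Build the truth table over {r}:
r | φ
-----
F | T
T | T
Every row evaluates to true.

Yes, it is a tautology.


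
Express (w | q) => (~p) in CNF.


Step 1: Rewrite as ¬(w ∨ q) ∨ (¬p) = (¬w ∧ ¬q) ∨ (¬p).
Step 2: Distribute ∨ over ∧.

((~w) | (~p)) & ((~q) | (~p))


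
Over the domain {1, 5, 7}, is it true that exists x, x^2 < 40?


Evaluate the predicate on each element: 1:True, 5:True, 7:False.
Witness x = 1 satisfies the predicate.

True


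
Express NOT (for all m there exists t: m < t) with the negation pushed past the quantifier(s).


Negation flips each quantifier (∀↔∃) and negates the inner predicate.
¬(for all m there exists t: φ) = there exists m for all t: ¬φ.

there exists m for all t: NOT(m < t)


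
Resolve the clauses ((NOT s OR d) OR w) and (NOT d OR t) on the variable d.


The clauses contain complementary literals d and NOTd.
Resolution eliminates this pair and disjoins the remaining literals (merging duplicates).

((NOT s OR w) OR t)


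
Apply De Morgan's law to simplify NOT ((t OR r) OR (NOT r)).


De Morgan: the negation of a disjunction is the conjunction of the negations.
Distribute NOT across OR, flipping it to AND, and negate each literal.

((NOT t) AND (NOT r)) AND r


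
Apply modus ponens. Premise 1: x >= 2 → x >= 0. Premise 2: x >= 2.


Modus ponens: from (P → Q) and P, infer Q.
P = 'x >= 2' is asserted, and P → Q holds, so Q follows.

x >= 0.


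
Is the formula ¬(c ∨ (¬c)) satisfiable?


Check all 2 assignments over {c}:
c | φ
-----
F | F
T | F
No assignment makes the formula true.

Unsatisfiable.


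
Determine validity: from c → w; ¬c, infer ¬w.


This is denying the antecedent (fallacy). There exist truth assignments where the premises are all true but the conclusion is false.

Invalid.


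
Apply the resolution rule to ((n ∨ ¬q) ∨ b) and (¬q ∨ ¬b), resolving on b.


The clauses contain complementary literals b and ¬b.
Resolution eliminates this pair and disjoins the remaining literals (merging duplicates).

(¬q ∨ n)


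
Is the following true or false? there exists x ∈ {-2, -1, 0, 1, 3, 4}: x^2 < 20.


Evaluate the predicate on each element: -2:T, -1:T, 0:T, 1:T, 3:T, 4:T.
Witness x = -2 satisfies the predicate.

T


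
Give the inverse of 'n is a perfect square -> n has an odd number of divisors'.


The inverse of (P → Q) is (¬P → ¬Q). It is equivalent to the converse, not to the original.
Here P = 'n is a perfect square' and Q = 'n has an odd number of divisors'.

If not (n is a perfect square), then not (n has an odd number of divisors).


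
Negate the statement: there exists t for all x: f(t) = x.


Negation flips each quantifier (∀↔∃) and negates the inner predicate.
¬(there exists t for all x: φ) = for all t there exists x: ¬φ.

for all t there exists x: NOT(f(t) = x)


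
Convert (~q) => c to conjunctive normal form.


Step 1: Rewrite (¬q) → c as ¬(¬q) ∨ c.
Step 2: Eliminate any double negations (¬¬X = X).

q | c


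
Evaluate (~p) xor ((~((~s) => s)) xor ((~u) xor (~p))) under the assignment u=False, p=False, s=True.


Substitute u=False, p=False, s=True:
~p = True
~s = False
(~s) => s = False => True = True
~((~s) => s) = False
~u = True
~p = True
(~u) xor (~p) = True xor True = False
(~((~s) => s)) xor ((~u) xor (~p)) = False xor False = False
(~p) xor ((~((~s) => s)) xor ((~u) xor (~p))) = True xor False = True

True


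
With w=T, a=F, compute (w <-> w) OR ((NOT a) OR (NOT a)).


Substitute w=T, a=F:
w <-> w = T <-> T = T
NOT a = T
NOT a = T
(NOT a) OR (NOT a) = T OR T = T
(w <-> w) OR ((NOT a) OR (NOT a)) = T OR T = T

T


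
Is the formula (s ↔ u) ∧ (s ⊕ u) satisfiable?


Check all 4 assignments over {s, u}:
s | u | φ
---------
F | F | F
T | F | F
F | T | F
T | T | F
No assignment makes the formula true.

Unsatisfiable.


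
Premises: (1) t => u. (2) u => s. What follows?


Hypothetical syllogism: from (P → Q) and (Q → R), infer (P → R).
Chain the two implications through the shared middle term 'u'.

t => s


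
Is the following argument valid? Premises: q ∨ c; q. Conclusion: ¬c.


This is affirming a disjunct (fallacy). There exist truth assignments where the premises are all true but the conclusion is false.

Invalid.


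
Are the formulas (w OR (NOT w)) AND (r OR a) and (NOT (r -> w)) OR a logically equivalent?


Compare truth tables:
a | r | w | φ | ψ
-----------------
F | F | F | F | F
T | F | F | T | T
F | T | F | T | T
T | T | F | T | T
F | F | T | F | F
T | F | T | T | T
F | T | T | T | F
T | T | T | T | T
They differ at row 7 (a=F, r=T, w=T): φ=T but ψ=F.

No, they are not logically equivalent.


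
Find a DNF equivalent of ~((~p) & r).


Step 1: Apply De Morgan: ¬((¬p) ∧ r) = ¬(¬p) ∨ ¬r.
Step 2: Eliminate any double negations (¬¬X = X).

p | (~r)


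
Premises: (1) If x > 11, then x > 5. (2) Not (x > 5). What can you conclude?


Modus tollens: from (P → Q) and ¬Q, infer ¬P.
Q = 'x > 5' is denied; since P → Q, P must also fail.

Not (x > 11).


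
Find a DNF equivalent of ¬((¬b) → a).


Step 1: Rewrite implication then negate: ¬(¬(¬b) ∨ a) = (¬b) ∧ ¬a.

(¬b) ∧ (¬a)


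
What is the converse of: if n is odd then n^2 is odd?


The converse of (P → Q) is (Q → P). It is not in general equivalent to the original.
Here P = 'n is odd' and Q = 'n^2 is odd'.

If n^2 is odd, then n is odd.


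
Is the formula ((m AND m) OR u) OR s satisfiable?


Search for a satisfying assignment over {m, s, u}.
Try m=T, s=F, u=F: the formula evaluates to T.
A satisfying assignment exists.

Satisfiable.


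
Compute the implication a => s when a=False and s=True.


Implication is false only when antecedent is true and consequent is false.
Substitute: a=False, s=True.
False => True evaluates to True.

True


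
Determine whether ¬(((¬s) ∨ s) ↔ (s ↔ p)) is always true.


Build the truth table over {p, s}:
p | s | φ
---------
F | F | F
T | F | T
F | T | T
T | T | F
Counterexample at row 1: with p=F, s=F, the formula is F.

No, it is not a tautology.


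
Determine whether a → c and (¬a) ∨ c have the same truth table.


Compare truth tables:
a | c | φ | ψ
-------------
F | F | T | T
T | F | F | F
F | T | T | T
T | T | T | T
The columns φ and ψ agree on every row.

Yes, they are logically equivalent.


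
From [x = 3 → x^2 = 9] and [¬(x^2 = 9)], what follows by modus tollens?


Modus tollens: from (P → Q) and ¬Q, infer ¬P.
Q = 'x^2 = 9' is denied; since P → Q, P must also fail.

Not (x = 3).


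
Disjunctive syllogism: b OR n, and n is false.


Disjunctive syllogism: from (P ∨ Q) and ¬P, infer Q.
One disjunct, 'n', is ruled out; the other must hold.

b


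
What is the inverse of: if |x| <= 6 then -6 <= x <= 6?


The inverse of (P → Q) is (¬P → ¬Q). It is equivalent to the converse, not to the original.
Here P = '|x| <= 6' and Q = '-6 <= x <= 6'.

If not (|x| <= 6), then not (-6 <= x <= 6).


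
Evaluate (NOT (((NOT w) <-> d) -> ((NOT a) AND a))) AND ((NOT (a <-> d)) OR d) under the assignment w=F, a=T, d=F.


Substitute w=F, a=T, d=F:
NOT w = T
(NOT w) <-> d = T <-> F = F
NOT a = F
(NOT a) AND a = F AND T = F
((NOT w) <-> d) -> ((NOT a) AND a) = F -> F = T
NOT (((NOT w) <-> d) -> ((NOT a) AND a)) = F
a <-> d = T <-> F = F
NOT (a <-> d) = T
(NOT (a <-> d)) OR d = T OR F = T
(NOT (((NOT w) <-> d) -> ((NOT a) AND a))) AND ((NOT (a <-> d)) OR d) = F AND T = F

F


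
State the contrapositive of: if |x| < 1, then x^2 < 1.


The contrapositive of (P → Q) is (¬Q → ¬P); it is logically equivalent to the original.
Here P = '|x| < 1' and Q = 'x^2 < 1'.

If not (x^2 < 1), then not (|x| < 1).


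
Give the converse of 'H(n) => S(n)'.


The converse of (P → Q) is (Q → P). It is not in general equivalent to the original.
Here P = 'H(n)' and Q = 'S(n)'.

If S(n), then H(n).


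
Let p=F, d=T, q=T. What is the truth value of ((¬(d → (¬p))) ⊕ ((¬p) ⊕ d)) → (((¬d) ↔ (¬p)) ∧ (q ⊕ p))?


Substitute p=F, d=T, q=T:
… (earlier sub-steps elided)
¬(d → (¬p)) = F
¬p = T
(¬p) ⊕ d = T ⊕ T = F
(¬(d → (¬p))) ⊕ ((¬p) ⊕ d) = F ⊕ F = F
¬d = F
¬p = T
(¬d) ↔ (¬p) = F ↔ T = F
q ⊕ p = T ⊕ F = T
((¬d) ↔ (¬p)) ∧ (q ⊕ p) = F ∧ T = F
((¬(d → (¬p))) ⊕ ((¬p) ⊕ d)) → (((¬d) ↔ (¬p)) ∧ (q ⊕ p)) = F → F = T

T


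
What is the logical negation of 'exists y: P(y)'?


¬(forall x: φ) = exists x: ¬φ, and ¬(exists x: φ) = forall x: ¬φ.
Apply to the existential statement.

forall y: ~(P(y))


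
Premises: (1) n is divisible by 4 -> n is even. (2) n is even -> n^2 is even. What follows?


Hypothetical syllogism: from (P → Q) and (Q → R), infer (P → R).
Chain the two implications through the shared middle term 'n is even'.

n is divisible by 4 -> n^2 is even


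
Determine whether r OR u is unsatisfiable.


Truth table over {r, u}:
r | u | φ
---------
F | F | F
T | F | T
F | T | T
T | T | T
Satisfying assignment at row 2: r=T, u=F gives T.

No, it is not a contradiction.


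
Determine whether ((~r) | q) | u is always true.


Build the truth table over {q, r, u}:
q | r | u | φ
-------------
False | False | False | True
True | False | False | True
False | True | False | False
True | True | False | True
False | False | True | True
True | False | True | True
False | True | True | True
True | True | True | True
Counterexample at row 3: with q=False, r=True, u=False, the formula is False.

No, it is not a tautology.


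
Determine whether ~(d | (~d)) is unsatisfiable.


Truth table over {d}:
d | φ
-----
False | False
True | False
Every row is false.

Yes, it is a contradiction.


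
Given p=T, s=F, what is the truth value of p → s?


Implication is false only when antecedent is true and consequent is false.
Substitute: p=T, s=F.
T → F evaluates to F.

F


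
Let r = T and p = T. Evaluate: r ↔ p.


Biconditional is true when both operands have the same truth value.
Substitute: r=T, p=T.
T ↔ T evaluates to T.

T


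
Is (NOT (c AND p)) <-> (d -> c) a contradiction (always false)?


Truth table over {c, d, p}:
c | d | p | φ
-------------
F | F | F | T
T | F | F | T
F | T | F | F
T | T | F | T
F | F | T | T
T | F | T | F
F | T | T | F
T | T | T | F
Satisfying assignment at row 1: c=F, d=F, p=F gives T.

No, it is not a contradiction.


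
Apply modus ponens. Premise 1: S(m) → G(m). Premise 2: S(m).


Modus ponens: from (P → Q) and P, infer Q.
P = 'S(m)' is asserted, and P → Q holds, so Q follows.

G(m).


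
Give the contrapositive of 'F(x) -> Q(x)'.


The contrapositive of (P → Q) is (¬Q → ¬P); it is logically equivalent to the original.
Here P = 'F(x)' and Q = 'Q(x)'.

If not (Q(x)), then not (F(x)).


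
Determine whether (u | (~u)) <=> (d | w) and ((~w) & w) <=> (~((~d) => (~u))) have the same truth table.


Compare truth tables:
d | u | w | φ | ψ
-----------------
False | False | False | False | True
True | False | False | True | True
False | True | False | False | False
True | True | False | True | True
False | False | True | True | True
True | False | True | True | True
False | True | True | True | False
True | True | True | True | True
They differ at row 1 (d=False, u=False, w=False): φ=False but ψ=True.

No, they are not logically equivalent.


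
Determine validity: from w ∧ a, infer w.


This matches the form of conjunction elimination: the conclusion follows in every model of the premises.

Valid.


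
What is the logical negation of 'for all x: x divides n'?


¬(for all x: φ) = there exists x: ¬φ, and ¬(there exists x: φ) = for all x: ¬φ.
Apply to the universal statement.

there exists x: NOT(x divides n)


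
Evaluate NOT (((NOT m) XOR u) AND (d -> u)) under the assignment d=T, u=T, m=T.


Substitute d=T, u=T, m=T:
NOT m = F
(NOT m) XOR u = F XOR T = T
d -> u = T -> T = T
((NOT m) XOR u) AND (d -> u) = T AND T = T
NOT (((NOT m) XOR u) AND (d -> u)) = F

F


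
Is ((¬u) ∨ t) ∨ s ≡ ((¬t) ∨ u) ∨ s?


Compare truth tables:
s | t | u | φ | ψ
-----------------
F | F | F | T | T
T | F | F | T | T
F | T | F | T | F
T | T | F | T | T
F | F | T | F | T
T | F | T | T | T
F | T | T | T | T
T | T | T | T | T
They differ at row 3 (s=F, t=T, u=F): φ=T but ψ=F.

No, they are not logically equivalent.


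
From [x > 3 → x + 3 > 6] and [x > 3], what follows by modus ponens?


Modus ponens: from (P → Q) and P, infer Q.
P = 'x > 3' is asserted, and P → Q holds, so Q follows.

x + 3 > 6.


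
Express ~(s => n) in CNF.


Step 1: Rewrite s → n as ¬s ∨ n.
Step 2: Negate: ¬(¬s ∨ n) = s ∧ ¬n (De Morgan + double negation).

s & (~n)


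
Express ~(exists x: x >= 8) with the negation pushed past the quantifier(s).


¬(forall x: φ) = exists x: ¬φ, and ¬(exists x: φ) = forall x: ¬φ.
Apply to the existential statement.

forall x: ~(x >= 8)


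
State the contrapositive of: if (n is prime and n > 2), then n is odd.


The contrapositive of (P → Q) is (¬Q → ¬P); it is logically equivalent to the original.
Here P = '(n is prime and n > 2)' and Q = 'n is odd'.

If not (n is odd), then not ((n is prime and n > 2)).


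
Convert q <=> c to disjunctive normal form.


Step 1: q ↔ c is true exactly when both agree: (q ∧ c) ∨ (¬q ∧ ¬c).

(q & c) | ((~q) & (~c))


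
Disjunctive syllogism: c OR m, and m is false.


Disjunctive syllogism: from (P ∨ Q) and ¬P, infer Q.
One disjunct, 'm', is ruled out; the other must hold.

c


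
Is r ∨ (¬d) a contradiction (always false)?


Truth table over {d, r}:
d | r | φ
---------
F | F | T
T | F | F
F | T | T
T | T | T
Satisfying assignment at row 1: d=F, r=F gives T.

No, it is not a contradiction.


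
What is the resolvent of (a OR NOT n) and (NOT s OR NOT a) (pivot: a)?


The clauses contain complementary literals a and NOTa.
Resolution eliminates this pair and disjoins the remaining literals (merging duplicates).

(NOT n OR NOT s)


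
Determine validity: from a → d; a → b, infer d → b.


This is (no valid rule). There exist truth assignments where the premises are all true but the conclusion is false.

Invalid.


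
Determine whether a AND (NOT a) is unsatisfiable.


Truth table over {a}:
a | φ
-----
F | F
T | F
Every row is false.

Yes, it is a contradiction.


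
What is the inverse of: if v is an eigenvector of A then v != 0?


The inverse of (P → Q) is (¬P → ¬Q). It is equivalent to the converse, not to the original.
Here P = 'v is an eigenvector of A' and Q = 'v != 0'.

If not (v is an eigenvector of A), then not (v != 0).


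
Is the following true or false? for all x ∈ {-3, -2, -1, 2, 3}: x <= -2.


Evaluate the predicate on each element: -3:T, -2:T, -1:F, 2:F, 3:F.
Counterexample x = -1 fails the predicate.

F


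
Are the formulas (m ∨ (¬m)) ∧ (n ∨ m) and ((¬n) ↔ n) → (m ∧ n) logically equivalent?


Compare truth tables:
m | n | φ | ψ
-------------
F | F | F | T
T | F | T | T
F | T | T | T
T | T | T | T
They differ at row 1 (m=F, n=F): φ=F but ψ=T.

No, they are not logically equivalent.


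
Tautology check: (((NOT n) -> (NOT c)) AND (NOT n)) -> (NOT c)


Build the truth table over {c, n}:
c | n | φ
---------
F | F | T
T | F | T
F | T | T
T | T | T
Every row evaluates to true.

Yes, it is a tautology.


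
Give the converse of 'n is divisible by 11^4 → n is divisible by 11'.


The converse of (P → Q) is (Q → P). It is not in general equivalent to the original.
Here P = 'n is divisible by 11^4' and Q = 'n is divisible by 11'.

If n is divisible by 11, then n is divisible by 11^4.


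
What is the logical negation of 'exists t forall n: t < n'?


Negation flips each quantifier (∀↔∃) and negates the inner predicate.
¬(exists t forall n: φ) = forall t exists n: ¬φ.

forall t exists n: ~(t < n)


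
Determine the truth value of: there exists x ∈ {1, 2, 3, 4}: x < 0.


Evaluate the predicate on each element: 1:F, 2:F, 3:F, 4:F.
No element satisfies the predicate.

F


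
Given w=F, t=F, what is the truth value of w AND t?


Conjunction is true only when both operands are true.
Substitute: w=F, t=F.
F AND F evaluates to F.

F


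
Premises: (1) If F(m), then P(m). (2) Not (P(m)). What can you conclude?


Modus tollens: from (P → Q) and ¬Q, infer ¬P.
Q = 'P(m)' is denied; since P → Q, P must also fail.

Not (F(m)).


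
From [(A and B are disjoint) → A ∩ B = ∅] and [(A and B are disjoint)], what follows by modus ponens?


Modus ponens: from (P → Q) and P, infer Q.
P = '(A and B are disjoint)' is asserted, and P → Q holds, so Q follows.

A ∩ B = ∅.


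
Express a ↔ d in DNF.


Step 1: a ↔ d is true exactly when both agree: (a ∧ d) ∨ (¬a ∧ ¬d).

(a ∧ d) ∨ ((¬a) ∧ (¬d))


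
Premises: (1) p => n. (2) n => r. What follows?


Hypothetical syllogism: from (P → Q) and (Q → R), infer (P → R).
Chain the two implications through the shared middle term 'n'.

p => r


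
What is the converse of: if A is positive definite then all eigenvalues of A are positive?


The converse of (P → Q) is (Q → P). It is not in general equivalent to the original.
Here P = 'A is positive definite' and Q = 'all eigenvalues of A are positive'.

If all eigenvalues of A are positive, then A is positive definite.


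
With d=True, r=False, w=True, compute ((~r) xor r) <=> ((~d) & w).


Substitute d=True, r=False, w=True:
~r = True
(~r) xor r = True xor False = True
~d = False
(~d) & w = False & True = False
((~r) xor r) <=> ((~d) & w) = True <=> False = False

False


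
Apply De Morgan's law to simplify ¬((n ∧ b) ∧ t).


De Morgan: the negation of a conjunction is the disjunction of the negations.
Distribute ¬ across ∧, flipping it to ∨, and negate each literal.

((¬n) ∨ (¬b)) ∨ (¬t)


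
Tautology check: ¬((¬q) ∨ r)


Build the truth table over {q, r}:
q | r | φ
---------
F | F | F
T | F | T
F | T | F
T | T | F
Counterexample at row 1: with q=F, r=F, the formula is F.

No, it is not a tautology.


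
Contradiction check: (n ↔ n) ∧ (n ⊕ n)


Truth table over {n}:
n | φ
-----
F | F
T | F
Every row is false.

Yes, it is a contradiction.


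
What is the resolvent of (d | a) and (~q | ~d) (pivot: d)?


The clauses contain complementary literals d and ~d.
Resolution eliminates this pair and disjoins the remaining literals (merging duplicates).

(a | ~q)


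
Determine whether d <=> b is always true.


Build the truth table over {b, d}:
b | d | φ
---------
False | False | True
True | False | False
False | True | False
True | True | True
Counterexample at row 2: with b=True, d=False, the formula is False.

No, it is not a tautology.


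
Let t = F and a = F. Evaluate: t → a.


Implication is false only when antecedent is true and consequent is false.
Substitute: t=F, a=F.
F → F evaluates to T.

T


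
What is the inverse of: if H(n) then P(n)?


The inverse of (P → Q) is (¬P → ¬Q). It is equivalent to the converse, not to the original.
Here P = 'H(n)' and Q = 'P(n)'.

If not (H(n)), then not (P(n)).


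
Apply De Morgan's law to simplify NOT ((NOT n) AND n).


De Morgan: the negation of a conjunction is the disjunction of the negations.
Distribute NOT across AND, flipping it to OR, and negate each literal.

n OR (NOT n)


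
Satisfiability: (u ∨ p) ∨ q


Search for a satisfying assignment over {p, q, u}.
Try p=T, q=F, u=F: the formula evaluates to T.
A satisfying assignment exists.

Satisfiable.


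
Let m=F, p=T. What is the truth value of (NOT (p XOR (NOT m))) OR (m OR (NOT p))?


Substitute m=F, p=T:
NOT m = T
p XOR (NOT m) = T XOR T = F
NOT (p XOR (NOT m)) = T
NOT p = F
m OR (NOT p) = F OR F = F
(NOT (p XOR (NOT m))) OR (m OR (NOT p)) = T OR F = T

T


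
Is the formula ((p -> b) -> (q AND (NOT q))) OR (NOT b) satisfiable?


Search for a satisfying assignment over {b, p, q}.
Try b=F, p=F, q=F: the formula evaluates to T.
A satisfying assignment exists.

Satisfiable.


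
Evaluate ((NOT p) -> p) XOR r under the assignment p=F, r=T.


Substitute p=F, r=T:
NOT p = T
(NOT p) -> p = T -> F = F
((NOT p) -> p) XOR r = F XOR T = T

T


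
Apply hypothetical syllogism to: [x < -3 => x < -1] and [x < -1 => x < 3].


Hypothetical syllogism: from (P → Q) and (Q → R), infer (P → R).
Chain the two implications through the shared middle term 'x < -1'.

x < -3 => x < 3


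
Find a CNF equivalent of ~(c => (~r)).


Step 1: Rewrite c → (¬r) as ¬c ∨ (¬r).
Step 2: Negate: ¬(¬c ∨ (¬r)) = c ∧ ¬(¬r) (De Morgan + double negation).
Step 3: Eliminate any double negations (¬¬X = X).

c & r
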